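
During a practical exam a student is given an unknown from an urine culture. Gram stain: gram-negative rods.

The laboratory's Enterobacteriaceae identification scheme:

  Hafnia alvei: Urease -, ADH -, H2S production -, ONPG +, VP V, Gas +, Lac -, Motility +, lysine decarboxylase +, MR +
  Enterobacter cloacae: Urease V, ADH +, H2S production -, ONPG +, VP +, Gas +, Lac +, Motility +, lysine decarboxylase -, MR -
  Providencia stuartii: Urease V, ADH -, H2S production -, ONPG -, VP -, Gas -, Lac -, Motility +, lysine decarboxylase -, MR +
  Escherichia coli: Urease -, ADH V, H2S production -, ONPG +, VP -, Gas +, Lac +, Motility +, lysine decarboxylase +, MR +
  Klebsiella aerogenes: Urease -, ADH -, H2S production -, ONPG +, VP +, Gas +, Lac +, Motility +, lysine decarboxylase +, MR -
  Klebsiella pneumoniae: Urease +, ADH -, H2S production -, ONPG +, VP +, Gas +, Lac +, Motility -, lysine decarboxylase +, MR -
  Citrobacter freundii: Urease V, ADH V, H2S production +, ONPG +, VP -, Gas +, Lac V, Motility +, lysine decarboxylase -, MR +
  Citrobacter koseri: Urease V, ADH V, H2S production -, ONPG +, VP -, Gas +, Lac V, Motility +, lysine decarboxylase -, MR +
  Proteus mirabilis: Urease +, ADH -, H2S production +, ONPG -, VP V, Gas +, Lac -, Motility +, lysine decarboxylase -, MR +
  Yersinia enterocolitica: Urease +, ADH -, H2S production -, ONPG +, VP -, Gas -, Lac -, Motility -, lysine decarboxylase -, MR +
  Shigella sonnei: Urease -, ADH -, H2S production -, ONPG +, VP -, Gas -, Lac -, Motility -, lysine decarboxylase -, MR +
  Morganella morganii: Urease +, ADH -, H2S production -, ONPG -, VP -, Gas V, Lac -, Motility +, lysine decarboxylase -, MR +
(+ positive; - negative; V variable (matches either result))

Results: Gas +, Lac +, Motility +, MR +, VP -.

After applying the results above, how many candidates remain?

3

MR +: excludes Enterobacter cloacae, Klebsiella aerogenes, Klebsiella pneumoniae — 9 left.
VP -: all 9 remaining candidates are consistent.
Motility +: excludes Yersinia enterocolitica, Shigella sonnei — 7 left.
Gas +: excludes Providencia stuartii — 6 left.
Lac +: excludes Hafnia alvei, Proteus mirabilis, Morganella morganii — 3 left.
Still consistent: Citrobacter freundii, Citrobacter koseri, Escherichia coli.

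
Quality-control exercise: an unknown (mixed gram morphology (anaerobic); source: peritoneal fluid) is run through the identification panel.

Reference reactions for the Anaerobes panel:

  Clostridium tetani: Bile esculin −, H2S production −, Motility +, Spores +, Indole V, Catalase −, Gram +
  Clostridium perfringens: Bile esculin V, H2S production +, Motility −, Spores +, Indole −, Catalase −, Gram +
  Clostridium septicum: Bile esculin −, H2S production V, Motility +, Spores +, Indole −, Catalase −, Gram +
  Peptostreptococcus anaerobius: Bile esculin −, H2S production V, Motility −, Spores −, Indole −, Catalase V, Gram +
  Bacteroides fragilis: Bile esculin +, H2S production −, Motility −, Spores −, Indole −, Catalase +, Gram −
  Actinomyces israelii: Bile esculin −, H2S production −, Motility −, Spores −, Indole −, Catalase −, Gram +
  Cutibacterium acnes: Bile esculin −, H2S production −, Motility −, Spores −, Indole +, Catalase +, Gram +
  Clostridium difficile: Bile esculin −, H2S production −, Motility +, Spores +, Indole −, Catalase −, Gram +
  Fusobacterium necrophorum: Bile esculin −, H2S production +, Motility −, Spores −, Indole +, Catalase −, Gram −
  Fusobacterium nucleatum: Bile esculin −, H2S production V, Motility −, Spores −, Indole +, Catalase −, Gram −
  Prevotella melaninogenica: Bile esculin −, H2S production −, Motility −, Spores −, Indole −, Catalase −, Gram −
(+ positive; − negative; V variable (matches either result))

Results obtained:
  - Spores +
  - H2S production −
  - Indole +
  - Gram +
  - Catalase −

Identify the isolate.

Catalase −: excludes Bacteroides fragilis, Cutibacterium acnes — 9 left.
Indole +: excludes 6 organisms — 3 left.
Gram +: excludes Fusobacterium necrophorum, Fusobacterium nucleatum — 1 left.
Spores +: the one remaining candidate is consistent.
H2S production −: the one remaining candidate is consistent.

Clostridium tetani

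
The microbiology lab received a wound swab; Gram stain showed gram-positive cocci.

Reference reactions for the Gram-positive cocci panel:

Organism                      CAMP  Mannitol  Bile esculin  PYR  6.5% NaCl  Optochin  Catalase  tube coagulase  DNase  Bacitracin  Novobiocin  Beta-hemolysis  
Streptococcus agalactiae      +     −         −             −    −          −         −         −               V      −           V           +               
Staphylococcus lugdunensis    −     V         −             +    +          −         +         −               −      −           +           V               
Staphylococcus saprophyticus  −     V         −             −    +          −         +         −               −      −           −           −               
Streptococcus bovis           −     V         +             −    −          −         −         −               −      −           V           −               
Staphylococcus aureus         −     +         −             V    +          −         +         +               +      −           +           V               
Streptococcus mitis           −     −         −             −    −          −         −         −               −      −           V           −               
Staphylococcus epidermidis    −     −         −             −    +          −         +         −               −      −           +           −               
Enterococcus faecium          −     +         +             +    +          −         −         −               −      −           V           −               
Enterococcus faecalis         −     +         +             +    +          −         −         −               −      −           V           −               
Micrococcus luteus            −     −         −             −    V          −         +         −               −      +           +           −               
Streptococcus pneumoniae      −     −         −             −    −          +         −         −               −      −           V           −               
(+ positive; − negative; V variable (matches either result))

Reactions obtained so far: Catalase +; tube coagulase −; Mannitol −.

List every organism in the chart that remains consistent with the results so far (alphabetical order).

Mannitol −: excludes Staphylococcus aureus, Enterococcus faecium, Enterococcus faecalis — 8 left.
tube coagulase −: all 8 remaining candidates are consistent.
Catalase +: excludes Streptococcus agalactiae, Streptococcus bovis, Streptococcus mitis, Streptococcus pneumoniae — 4 left.

Micrococcus luteus, Staphylococcus epidermidis, Staphylococcus lugdunensis, Staphylococcus saprophyticus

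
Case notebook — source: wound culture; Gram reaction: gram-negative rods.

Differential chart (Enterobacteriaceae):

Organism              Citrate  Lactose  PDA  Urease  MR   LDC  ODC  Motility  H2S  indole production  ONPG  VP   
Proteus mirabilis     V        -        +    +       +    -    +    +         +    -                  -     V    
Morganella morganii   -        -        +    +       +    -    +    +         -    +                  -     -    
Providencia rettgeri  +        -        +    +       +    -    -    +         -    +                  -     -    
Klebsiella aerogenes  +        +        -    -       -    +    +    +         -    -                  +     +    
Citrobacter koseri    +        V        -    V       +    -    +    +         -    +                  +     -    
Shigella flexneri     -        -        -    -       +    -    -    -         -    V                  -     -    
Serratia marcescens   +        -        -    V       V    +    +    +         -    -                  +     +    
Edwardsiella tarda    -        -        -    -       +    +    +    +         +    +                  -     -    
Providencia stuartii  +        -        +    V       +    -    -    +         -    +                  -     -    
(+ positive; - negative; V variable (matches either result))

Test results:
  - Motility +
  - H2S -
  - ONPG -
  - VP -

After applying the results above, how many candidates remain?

3

ONPG -: excludes Klebsiella aerogenes, Citrobacter koseri, Serratia marcescens — 6 left.
H2S -: excludes Proteus mirabilis, Edwardsiella tarda — 4 left.
VP -: all 4 remaining candidates are consistent.
Motility +: excludes Shigella flexneri — 3 left.
Still consistent: Morganella morganii, Providencia rettgeri, Providencia stuartii.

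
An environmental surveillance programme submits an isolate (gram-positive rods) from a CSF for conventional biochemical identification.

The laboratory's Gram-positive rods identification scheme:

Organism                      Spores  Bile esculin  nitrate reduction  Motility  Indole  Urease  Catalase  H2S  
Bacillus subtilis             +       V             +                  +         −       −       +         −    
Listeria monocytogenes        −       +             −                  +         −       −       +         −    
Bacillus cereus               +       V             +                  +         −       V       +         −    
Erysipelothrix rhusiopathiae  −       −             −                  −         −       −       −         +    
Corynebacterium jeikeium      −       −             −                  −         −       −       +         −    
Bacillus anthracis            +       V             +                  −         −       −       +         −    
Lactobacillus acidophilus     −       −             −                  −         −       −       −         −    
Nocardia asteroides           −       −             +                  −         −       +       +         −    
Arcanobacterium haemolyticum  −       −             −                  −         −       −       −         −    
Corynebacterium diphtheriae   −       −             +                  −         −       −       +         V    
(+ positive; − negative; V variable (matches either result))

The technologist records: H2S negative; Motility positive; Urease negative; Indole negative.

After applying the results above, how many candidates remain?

3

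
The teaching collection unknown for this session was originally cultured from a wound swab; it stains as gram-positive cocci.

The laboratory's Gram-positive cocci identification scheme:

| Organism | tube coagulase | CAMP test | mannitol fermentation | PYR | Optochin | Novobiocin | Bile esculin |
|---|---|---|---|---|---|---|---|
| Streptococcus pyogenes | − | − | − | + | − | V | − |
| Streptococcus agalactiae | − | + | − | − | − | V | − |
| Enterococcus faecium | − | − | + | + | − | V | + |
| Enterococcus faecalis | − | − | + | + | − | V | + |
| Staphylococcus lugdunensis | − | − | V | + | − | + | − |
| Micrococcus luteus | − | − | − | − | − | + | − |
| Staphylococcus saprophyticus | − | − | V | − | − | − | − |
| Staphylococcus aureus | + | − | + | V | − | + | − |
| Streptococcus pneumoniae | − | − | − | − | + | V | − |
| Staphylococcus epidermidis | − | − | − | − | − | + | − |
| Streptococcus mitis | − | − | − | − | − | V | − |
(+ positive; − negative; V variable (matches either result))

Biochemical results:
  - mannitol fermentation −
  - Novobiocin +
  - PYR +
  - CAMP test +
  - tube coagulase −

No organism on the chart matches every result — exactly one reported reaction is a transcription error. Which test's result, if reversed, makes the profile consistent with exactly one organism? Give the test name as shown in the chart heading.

As reported, no row in the chart matches all 5 reactions.
Reversing PYR (to −) → unique match: Streptococcus agalactiae.
Reversing CAMP test → 2 organisms match (not unique).
Reversing mannitol fermentation → still no organism matches.
Reversing tube coagulase → still no organism matches.
Reversing Novobiocin → still no organism matches.

PYR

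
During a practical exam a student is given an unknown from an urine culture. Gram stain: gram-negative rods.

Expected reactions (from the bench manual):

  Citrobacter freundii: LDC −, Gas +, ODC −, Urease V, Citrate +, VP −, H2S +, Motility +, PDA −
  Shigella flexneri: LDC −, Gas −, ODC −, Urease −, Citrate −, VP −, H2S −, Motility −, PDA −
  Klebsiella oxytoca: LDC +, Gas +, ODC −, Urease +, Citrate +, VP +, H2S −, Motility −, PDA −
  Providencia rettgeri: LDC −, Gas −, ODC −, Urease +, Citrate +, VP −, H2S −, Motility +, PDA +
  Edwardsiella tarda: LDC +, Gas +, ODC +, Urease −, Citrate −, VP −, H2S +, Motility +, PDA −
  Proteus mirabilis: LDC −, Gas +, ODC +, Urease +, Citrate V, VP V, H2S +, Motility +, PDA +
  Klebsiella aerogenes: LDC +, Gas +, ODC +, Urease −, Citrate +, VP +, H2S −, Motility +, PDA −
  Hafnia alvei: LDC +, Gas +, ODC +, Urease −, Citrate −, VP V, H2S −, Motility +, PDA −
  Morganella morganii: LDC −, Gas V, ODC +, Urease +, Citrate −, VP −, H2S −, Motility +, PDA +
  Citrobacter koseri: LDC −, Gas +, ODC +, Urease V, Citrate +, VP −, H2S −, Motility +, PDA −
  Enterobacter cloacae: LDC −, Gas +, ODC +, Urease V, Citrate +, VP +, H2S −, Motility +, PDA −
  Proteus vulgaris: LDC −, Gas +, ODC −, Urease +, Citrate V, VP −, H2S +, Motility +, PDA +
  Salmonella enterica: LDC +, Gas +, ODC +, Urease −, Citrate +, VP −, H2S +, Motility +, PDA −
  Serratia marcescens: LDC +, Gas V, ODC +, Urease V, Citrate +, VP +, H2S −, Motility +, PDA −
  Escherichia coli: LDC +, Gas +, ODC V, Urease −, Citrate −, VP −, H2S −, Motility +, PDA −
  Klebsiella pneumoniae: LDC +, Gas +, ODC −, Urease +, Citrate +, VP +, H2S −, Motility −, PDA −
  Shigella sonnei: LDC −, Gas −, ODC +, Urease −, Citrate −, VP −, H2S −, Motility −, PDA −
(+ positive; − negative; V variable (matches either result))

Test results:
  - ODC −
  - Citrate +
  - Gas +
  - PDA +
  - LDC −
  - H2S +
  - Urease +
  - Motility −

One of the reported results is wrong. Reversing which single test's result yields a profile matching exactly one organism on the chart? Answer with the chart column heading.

As reported, no row in the chart matches all 8 reactions.
Reversing LDC → still no organism matches.
Reversing Citrate → still no organism matches.
Reversing ODC → still no organism matches.
Reversing PDA → still no organism matches.
Reversing Motility (to +) → unique match: Proteus vulgaris.
Reversing Urease → still no organism matches.
Reversing H2S → still no organism matches.
Reversing Gas → still no organism matches.

Motility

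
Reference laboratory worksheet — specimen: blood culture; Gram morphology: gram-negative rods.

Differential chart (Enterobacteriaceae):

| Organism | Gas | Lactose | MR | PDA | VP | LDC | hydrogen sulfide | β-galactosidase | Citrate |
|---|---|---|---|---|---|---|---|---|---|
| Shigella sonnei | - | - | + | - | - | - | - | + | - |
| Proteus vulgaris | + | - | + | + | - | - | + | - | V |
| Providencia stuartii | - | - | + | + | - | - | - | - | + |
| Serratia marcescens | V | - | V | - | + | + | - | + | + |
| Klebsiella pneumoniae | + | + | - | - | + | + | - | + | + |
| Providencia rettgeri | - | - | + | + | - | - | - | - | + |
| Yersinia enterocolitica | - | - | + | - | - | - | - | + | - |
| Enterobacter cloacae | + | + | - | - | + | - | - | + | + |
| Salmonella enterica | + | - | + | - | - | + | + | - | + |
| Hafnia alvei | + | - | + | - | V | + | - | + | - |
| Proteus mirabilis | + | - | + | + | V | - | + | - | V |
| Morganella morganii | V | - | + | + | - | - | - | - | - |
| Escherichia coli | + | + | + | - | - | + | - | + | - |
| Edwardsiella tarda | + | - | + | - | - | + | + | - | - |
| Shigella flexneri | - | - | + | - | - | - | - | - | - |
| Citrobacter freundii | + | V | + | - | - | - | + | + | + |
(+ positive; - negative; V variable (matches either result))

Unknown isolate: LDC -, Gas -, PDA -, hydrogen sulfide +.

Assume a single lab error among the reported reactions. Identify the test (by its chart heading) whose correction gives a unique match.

Gas

As reported, no row in the chart matches all 4 reactions.
Reversing LDC → still no organism matches.
Reversing Gas (to +) → unique match: Citrobacter freundii.
Reversing PDA → still no organism matches.
Reversing hydrogen sulfide → 3 organisms match (not unique).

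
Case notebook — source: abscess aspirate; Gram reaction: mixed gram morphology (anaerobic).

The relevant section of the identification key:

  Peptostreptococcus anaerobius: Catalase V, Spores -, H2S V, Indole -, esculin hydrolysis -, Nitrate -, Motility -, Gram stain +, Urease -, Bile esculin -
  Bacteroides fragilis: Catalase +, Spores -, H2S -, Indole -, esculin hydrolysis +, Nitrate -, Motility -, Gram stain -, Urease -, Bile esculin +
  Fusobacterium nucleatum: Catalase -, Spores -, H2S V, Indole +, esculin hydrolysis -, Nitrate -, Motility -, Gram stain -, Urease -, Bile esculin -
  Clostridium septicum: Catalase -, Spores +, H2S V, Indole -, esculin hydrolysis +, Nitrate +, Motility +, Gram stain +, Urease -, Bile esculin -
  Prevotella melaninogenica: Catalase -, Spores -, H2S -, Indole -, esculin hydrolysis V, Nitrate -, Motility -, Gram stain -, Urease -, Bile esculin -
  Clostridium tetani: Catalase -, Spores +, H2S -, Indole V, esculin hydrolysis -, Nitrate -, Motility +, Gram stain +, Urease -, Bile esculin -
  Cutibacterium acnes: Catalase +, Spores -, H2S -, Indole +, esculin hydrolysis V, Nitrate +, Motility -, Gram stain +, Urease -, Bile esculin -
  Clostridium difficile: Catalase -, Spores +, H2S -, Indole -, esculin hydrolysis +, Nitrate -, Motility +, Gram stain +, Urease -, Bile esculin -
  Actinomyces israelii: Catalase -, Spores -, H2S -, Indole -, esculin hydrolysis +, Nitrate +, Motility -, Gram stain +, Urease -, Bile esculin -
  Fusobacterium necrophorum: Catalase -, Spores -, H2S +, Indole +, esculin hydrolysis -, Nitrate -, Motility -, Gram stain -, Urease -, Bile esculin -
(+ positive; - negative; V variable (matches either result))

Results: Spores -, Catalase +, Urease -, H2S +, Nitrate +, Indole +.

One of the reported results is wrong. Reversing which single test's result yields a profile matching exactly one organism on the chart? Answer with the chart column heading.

As reported, no row in the chart matches all 6 reactions.
Reversing H2S (to -) → unique match: Cutibacterium acnes.
Reversing Nitrate → still no organism matches.
Reversing Indole → still no organism matches.
Reversing Catalase → still no organism matches.
Reversing Urease → still no organism matches.
Reversing Spores → still no organism matches.

H2S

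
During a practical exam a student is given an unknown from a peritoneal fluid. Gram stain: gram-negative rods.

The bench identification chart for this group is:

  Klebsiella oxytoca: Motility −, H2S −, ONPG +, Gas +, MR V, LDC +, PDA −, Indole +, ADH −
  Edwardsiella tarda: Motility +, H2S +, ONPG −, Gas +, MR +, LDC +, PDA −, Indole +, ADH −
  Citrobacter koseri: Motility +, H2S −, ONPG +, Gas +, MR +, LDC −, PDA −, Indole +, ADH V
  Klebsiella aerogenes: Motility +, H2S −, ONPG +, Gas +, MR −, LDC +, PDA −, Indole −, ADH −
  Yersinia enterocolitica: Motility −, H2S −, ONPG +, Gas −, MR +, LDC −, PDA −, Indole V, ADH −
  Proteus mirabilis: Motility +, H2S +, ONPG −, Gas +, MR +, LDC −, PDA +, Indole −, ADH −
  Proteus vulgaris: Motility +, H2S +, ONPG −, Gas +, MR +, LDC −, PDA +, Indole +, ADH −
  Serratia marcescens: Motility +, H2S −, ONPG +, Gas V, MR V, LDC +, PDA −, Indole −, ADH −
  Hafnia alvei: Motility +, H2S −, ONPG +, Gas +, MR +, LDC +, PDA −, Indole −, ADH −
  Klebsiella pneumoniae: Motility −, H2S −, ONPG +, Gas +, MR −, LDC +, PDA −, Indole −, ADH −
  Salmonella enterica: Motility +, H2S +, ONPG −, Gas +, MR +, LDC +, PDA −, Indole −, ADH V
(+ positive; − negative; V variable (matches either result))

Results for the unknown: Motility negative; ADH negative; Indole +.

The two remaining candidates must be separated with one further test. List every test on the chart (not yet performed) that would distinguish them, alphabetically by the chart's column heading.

Gas, LDC

Indole +: excludes 6 organisms — 5 left.
ADH −: all 5 remaining candidates are consistent.
Motility −: excludes Edwardsiella tarda, Citrobacter koseri, Proteus vulgaris — 2 left.
Two candidates remain: Klebsiella oxytoca and Yersinia enterocolitica.
  H2S: − vs − — same for both, does not separate.
  ONPG: + vs + — same for both, does not separate.
  Gas: Klebsiella oxytoca +, Yersinia enterocolitica − — discriminates.
  MR: V vs + — variable for at least one, does not separate.
  LDC: Klebsiella oxytoca +, Yersinia enterocolitica − — discriminates.
  PDA: − vs − — same for both, does not separate.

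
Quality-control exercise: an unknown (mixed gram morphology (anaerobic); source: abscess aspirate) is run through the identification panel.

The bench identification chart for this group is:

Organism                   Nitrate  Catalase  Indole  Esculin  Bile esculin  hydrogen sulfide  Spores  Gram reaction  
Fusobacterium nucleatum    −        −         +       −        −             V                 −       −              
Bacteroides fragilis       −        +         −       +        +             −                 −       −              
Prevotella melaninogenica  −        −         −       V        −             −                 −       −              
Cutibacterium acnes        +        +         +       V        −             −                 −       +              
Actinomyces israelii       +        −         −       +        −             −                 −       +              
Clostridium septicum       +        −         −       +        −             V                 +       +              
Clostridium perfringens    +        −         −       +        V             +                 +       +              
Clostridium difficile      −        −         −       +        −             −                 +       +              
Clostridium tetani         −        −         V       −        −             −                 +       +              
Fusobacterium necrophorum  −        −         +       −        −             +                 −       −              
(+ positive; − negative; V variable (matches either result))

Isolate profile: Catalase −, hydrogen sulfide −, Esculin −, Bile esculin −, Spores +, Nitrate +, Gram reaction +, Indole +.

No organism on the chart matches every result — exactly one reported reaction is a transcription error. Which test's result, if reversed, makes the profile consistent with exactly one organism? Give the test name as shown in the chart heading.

As reported, no row in the chart matches all 8 reactions.
Reversing Esculin → still no organism matches.
Reversing Catalase → still no organism matches.
Reversing hydrogen sulfide → still no organism matches.
Reversing Spores → still no organism matches.
Reversing Gram reaction → still no organism matches.
Reversing Nitrate (to −) → unique match: Clostridium tetani.
Reversing Bile esculin → still no organism matches.
Reversing Indole → still no organism matches.

Nitrate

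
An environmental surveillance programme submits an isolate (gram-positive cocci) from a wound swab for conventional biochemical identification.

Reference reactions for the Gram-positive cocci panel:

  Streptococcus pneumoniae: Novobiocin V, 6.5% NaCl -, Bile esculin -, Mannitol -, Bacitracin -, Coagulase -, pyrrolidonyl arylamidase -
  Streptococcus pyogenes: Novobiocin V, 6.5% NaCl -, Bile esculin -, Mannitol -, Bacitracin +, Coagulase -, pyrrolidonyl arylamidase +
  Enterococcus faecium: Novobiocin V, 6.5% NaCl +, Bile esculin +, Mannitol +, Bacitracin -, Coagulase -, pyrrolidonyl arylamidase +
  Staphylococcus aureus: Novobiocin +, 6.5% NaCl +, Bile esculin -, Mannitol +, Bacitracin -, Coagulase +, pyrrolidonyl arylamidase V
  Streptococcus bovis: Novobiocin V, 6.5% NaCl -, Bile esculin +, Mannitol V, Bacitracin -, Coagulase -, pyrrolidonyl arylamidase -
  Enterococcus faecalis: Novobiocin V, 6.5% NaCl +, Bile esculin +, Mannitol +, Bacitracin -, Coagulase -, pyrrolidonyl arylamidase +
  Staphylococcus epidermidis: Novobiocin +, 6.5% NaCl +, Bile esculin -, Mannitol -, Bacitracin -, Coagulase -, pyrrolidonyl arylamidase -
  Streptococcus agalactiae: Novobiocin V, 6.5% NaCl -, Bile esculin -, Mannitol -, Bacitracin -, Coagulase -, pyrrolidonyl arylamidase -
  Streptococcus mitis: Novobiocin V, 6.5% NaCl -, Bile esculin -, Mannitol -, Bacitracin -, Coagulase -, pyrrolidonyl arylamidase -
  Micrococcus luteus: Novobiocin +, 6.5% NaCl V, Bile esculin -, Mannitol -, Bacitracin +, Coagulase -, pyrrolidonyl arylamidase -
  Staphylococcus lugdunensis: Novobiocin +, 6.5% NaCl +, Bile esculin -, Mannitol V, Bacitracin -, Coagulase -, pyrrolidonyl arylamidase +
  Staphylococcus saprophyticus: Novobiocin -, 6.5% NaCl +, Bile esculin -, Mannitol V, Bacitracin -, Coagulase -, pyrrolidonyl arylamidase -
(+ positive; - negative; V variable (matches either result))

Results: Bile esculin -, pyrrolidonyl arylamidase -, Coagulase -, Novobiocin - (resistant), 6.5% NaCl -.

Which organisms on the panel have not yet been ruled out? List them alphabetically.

Streptococcus agalactiae, Streptococcus mitis, Streptococcus pneumoniae

pyrrolidonyl arylamidase -: excludes Streptococcus pyogenes, Enterococcus faecium, Enterococcus faecalis, Staphylococcus lugdunensis — 8 left.
6.5% NaCl -: excludes Staphylococcus aureus, Staphylococcus epidermidis, Staphylococcus saprophyticus — 5 left.
Coagulase -: all 5 remaining candidates are consistent.
Bile esculin -: excludes Streptococcus bovis — 4 left.
Novobiocin -: excludes Micrococcus luteus — 3 left.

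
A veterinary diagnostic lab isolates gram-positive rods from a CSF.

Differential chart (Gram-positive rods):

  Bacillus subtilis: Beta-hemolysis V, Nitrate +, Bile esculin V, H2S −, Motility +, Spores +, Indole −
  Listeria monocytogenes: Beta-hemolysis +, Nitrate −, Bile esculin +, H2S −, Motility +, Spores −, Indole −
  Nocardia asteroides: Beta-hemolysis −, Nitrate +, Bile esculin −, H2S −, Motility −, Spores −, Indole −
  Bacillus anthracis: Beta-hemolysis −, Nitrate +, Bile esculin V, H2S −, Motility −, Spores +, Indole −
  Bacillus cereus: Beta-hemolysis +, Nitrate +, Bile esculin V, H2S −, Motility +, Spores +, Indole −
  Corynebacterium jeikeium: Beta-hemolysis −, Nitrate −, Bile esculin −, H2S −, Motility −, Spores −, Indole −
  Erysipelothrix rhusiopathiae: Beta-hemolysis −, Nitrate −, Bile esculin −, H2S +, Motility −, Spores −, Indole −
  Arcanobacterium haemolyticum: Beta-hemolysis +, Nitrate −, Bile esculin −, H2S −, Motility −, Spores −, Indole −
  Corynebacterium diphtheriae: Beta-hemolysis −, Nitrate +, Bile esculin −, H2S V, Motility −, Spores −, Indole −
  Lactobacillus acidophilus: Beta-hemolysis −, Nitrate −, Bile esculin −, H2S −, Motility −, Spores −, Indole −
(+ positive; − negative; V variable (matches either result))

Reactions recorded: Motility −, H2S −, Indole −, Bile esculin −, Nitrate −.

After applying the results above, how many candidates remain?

H2S −: excludes Erysipelothrix rhusiopathiae — 9 left.
Motility −: excludes Bacillus subtilis, Listeria monocytogenes, Bacillus cereus — 6 left.
Bile esculin −: all 6 remaining candidates are consistent.
Indole −: all 6 remaining candidates are consistent.
Nitrate −: excludes Nocardia asteroides, Bacillus anthracis, Corynebacterium diphtheriae — 3 left.
Still consistent: Arcanobacterium haemolyticum, Corynebacterium jeikeium, Lactobacillus acidophilus.

3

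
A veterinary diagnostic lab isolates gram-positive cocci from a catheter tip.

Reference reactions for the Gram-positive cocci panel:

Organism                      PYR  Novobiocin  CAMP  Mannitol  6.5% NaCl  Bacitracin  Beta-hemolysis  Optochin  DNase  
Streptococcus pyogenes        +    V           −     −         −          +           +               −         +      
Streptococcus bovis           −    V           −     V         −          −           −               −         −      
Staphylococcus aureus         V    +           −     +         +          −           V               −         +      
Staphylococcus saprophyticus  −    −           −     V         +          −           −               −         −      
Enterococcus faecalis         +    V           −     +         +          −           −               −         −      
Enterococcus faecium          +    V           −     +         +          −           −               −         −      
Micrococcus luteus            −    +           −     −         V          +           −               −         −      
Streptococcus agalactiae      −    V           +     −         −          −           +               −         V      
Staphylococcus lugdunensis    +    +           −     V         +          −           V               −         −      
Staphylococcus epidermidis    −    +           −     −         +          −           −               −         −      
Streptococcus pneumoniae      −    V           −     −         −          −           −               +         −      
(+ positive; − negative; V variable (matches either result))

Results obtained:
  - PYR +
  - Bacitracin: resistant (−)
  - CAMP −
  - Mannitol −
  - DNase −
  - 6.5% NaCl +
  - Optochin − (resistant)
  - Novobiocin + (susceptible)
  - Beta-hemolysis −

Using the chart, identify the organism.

Staphylococcus lugdunensis

CAMP −: excludes Streptococcus agalactiae — 10 left.
DNase −: excludes Streptococcus pyogenes, Staphylococcus aureus — 8 left.
Mannitol −: excludes Enterococcus faecalis, Enterococcus faecium — 6 left.
Optochin −: excludes Streptococcus pneumoniae — 5 left.
Bacitracin −: excludes Micrococcus luteus — 4 left.
Beta-hemolysis −: all 4 remaining candidates are consistent.
6.5% NaCl +: excludes Streptococcus bovis — 3 left.
PYR +: excludes Staphylococcus saprophyticus, Staphylococcus epidermidis — 1 left.
Novobiocin +: the one remaining candidate is consistent.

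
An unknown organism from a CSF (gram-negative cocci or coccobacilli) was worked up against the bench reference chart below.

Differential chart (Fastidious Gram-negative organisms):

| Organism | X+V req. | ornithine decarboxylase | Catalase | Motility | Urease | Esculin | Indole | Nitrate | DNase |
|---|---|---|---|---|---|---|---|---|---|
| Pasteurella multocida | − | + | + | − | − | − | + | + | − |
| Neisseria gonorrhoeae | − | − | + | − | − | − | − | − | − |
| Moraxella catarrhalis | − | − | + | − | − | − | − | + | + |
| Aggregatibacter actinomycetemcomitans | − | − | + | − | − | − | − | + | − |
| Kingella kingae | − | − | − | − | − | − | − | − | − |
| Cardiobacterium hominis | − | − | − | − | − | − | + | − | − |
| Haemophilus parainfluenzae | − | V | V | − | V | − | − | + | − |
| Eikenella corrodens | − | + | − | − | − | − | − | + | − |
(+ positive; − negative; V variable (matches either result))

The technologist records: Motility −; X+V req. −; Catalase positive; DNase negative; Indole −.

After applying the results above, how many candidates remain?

3

DNase −: excludes Moraxella catarrhalis — 7 left.
Indole −: excludes Pasteurella multocida, Cardiobacterium hominis — 5 left.
X+V req. −: all 5 remaining candidates are consistent.
Motility −: all 5 remaining candidates are consistent.
Catalase +: excludes Kingella kingae, Eikenella corrodens — 3 left.
Still consistent: Aggregatibacter actinomycetemcomitans, Haemophilus parainfluenzae, Neisseria gonorrhoeae.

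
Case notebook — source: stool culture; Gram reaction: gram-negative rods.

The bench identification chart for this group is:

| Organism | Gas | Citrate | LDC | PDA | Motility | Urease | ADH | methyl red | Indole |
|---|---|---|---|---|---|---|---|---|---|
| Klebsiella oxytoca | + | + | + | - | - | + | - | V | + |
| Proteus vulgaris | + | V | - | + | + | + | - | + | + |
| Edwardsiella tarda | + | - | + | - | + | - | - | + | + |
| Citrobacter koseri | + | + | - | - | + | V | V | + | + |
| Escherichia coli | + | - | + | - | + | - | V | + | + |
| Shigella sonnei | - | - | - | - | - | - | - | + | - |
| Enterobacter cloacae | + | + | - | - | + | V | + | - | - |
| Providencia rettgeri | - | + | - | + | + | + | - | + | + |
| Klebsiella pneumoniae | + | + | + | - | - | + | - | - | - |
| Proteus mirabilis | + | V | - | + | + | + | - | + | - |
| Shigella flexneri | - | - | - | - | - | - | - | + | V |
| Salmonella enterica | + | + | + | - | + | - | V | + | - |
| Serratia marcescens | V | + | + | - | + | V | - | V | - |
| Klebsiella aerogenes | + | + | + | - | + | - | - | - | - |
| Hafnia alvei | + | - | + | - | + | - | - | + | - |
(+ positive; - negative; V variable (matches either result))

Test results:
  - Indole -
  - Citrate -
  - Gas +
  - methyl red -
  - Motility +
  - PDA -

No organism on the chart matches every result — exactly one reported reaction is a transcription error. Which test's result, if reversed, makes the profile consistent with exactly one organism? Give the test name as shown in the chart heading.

As reported, no row in the chart matches all 6 reactions.
Reversing Indole → still no organism matches.
Reversing methyl red (to +) → unique match: Hafnia alvei.
Reversing PDA → still no organism matches.
Reversing Gas → still no organism matches.
Reversing Citrate → 3 organisms match (not unique).
Reversing Motility → still no organism matches.

methyl red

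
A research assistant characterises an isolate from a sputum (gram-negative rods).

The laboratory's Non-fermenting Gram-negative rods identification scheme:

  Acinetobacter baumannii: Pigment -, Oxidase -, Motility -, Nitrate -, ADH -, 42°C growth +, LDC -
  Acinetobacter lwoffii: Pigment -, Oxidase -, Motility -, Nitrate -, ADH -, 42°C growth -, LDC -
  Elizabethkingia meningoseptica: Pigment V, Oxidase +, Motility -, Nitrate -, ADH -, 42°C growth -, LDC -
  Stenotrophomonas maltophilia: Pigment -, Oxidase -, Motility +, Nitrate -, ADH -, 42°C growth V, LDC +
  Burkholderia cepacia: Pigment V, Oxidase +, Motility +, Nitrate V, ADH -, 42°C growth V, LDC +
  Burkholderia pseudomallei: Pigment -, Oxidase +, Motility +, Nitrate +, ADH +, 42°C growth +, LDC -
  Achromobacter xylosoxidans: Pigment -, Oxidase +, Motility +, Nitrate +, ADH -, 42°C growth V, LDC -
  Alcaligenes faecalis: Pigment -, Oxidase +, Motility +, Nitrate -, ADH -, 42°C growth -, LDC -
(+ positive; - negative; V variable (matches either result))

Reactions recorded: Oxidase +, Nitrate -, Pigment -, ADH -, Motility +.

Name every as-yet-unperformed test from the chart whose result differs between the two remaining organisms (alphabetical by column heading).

LDC

Motility +: excludes Acinetobacter baumannii, Acinetobacter lwoffii, Elizabethkingia meningoseptica — 5 left.
ADH -: excludes Burkholderia pseudomallei — 4 left.
Pigment -: all 4 remaining candidates are consistent.
Nitrate -: excludes Achromobacter xylosoxidans — 3 left.
Oxidase +: excludes Stenotrophomonas maltophilia — 2 left.
Two candidates remain: Alcaligenes faecalis and Burkholderia cepacia.
  42°C growth: - vs V — variable for at least one, does not separate.
  LDC: Alcaligenes faecalis -, Burkholderia cepacia + — discriminates.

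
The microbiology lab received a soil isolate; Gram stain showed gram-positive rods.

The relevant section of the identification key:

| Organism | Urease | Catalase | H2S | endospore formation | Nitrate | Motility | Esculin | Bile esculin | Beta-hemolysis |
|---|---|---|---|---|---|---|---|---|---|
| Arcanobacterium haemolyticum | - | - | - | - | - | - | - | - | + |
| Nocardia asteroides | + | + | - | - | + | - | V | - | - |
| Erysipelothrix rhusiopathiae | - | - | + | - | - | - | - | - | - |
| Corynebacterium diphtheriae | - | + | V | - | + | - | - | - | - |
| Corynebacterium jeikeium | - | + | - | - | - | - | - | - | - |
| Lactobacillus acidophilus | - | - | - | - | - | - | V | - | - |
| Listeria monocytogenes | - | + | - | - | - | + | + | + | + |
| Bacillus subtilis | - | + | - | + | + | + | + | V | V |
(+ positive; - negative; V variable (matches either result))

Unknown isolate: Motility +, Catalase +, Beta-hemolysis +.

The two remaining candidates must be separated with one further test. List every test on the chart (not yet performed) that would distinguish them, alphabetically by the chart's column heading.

Beta-hemolysis +: excludes 5 organisms — 3 left.
Catalase +: excludes Arcanobacterium haemolyticum — 2 left.
Motility +: all 2 remaining candidates are consistent.
Two candidates remain: Bacillus subtilis and Listeria monocytogenes.
  Urease: - vs - — same for both, does not separate.
  H2S: - vs - — same for both, does not separate.
  endospore formation: Bacillus subtilis +, Listeria monocytogenes - — discriminates.
  Nitrate: Bacillus subtilis +, Listeria monocytogenes - — discriminates.
  Esculin: + vs + — same for both, does not separate.
  Bile esculin: V vs + — variable for at least one, does not separate.

endospore formation, Nitrate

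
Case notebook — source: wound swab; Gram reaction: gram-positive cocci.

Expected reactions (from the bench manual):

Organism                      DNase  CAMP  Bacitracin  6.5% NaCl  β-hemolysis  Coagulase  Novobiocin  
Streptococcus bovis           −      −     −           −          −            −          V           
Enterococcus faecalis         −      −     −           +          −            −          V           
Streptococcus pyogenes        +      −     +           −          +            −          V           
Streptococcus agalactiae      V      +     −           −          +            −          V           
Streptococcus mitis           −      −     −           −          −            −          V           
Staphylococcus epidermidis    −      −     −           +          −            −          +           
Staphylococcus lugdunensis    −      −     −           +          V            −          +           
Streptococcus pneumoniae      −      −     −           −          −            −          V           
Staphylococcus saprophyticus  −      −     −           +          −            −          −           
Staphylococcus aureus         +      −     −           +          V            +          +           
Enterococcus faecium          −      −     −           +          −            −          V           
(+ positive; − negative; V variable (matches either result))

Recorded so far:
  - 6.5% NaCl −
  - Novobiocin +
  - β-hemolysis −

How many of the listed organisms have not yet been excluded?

3

β-hemolysis −: excludes Streptococcus pyogenes, Streptococcus agalactiae — 9 left.
Novobiocin +: excludes Staphylococcus saprophyticus — 8 left.
6.5% NaCl −: excludes 5 organisms — 3 left.
Still consistent: Streptococcus bovis, Streptococcus mitis, Streptococcus pneumoniae.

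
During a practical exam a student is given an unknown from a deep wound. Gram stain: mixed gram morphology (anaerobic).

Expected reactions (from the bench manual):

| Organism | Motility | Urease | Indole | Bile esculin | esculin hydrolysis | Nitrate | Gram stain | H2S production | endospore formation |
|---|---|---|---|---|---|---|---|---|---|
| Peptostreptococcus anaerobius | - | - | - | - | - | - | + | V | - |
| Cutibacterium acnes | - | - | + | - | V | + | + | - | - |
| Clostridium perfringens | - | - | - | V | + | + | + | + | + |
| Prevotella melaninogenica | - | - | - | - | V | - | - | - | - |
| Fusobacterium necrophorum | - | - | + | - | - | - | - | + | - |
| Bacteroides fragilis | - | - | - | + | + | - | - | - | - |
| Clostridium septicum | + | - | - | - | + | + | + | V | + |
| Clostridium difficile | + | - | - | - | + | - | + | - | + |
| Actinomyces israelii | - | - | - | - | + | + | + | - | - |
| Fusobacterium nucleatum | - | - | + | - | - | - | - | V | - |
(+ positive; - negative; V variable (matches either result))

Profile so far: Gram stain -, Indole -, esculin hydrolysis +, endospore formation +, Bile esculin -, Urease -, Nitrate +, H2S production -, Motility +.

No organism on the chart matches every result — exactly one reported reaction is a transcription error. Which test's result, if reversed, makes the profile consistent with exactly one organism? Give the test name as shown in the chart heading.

Gram stain

As reported, no row in the chart matches all 9 reactions.
Reversing Urease → still no organism matches.
Reversing Nitrate → still no organism matches.
Reversing Motility → still no organism matches.
Reversing Indole → still no organism matches.
Reversing Bile esculin → still no organism matches.
Reversing Gram stain (to +) → unique match: Clostridium septicum.
Reversing endospore formation → still no organism matches.
Reversing H2S production → still no organism matches.
Reversing esculin hydrolysis → still no organism matches.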